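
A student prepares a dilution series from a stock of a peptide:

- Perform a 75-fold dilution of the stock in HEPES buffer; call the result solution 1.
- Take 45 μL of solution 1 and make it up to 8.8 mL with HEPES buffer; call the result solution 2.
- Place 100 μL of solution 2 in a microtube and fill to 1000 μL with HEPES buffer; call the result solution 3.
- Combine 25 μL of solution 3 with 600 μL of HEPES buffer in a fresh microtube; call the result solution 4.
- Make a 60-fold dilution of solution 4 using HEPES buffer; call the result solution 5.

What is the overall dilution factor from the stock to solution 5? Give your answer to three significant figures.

Step 1: 75-fold → factor 75
Step 2: 45 μL brought to 8.8 mL → factor 8800/45 = 195.56
Step 3: 100 μL brought to 1000 μL → factor 1000/100 = 10
Step 4: 25 μL + 600 μL = 625 μL total → factor 625/25 = 25
Step 5: 60-fold → factor 60
Overall dilution factor = 75 × 195.56 × 10 × 25 × 60 = 2.2 × 10^8

2.20 × 10^8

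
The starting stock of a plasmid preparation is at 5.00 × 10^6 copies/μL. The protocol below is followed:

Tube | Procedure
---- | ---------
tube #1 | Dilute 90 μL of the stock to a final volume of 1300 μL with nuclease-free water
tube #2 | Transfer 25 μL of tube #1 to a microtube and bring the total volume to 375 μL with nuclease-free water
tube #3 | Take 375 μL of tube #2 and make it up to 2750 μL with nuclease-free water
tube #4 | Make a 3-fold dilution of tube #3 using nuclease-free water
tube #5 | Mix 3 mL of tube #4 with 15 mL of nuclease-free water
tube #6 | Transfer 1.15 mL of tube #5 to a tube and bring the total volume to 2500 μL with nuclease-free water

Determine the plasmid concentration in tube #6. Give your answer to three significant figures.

Step 1: 90 μL brought to 1300 μL → factor 1300/90 = 14.444
Step 2: 25 μL brought to 375 μL → factor 375/25 = 15
Step 3: 375 μL brought to 2750 μL → factor 2750/375 = 7.3333
Step 4: 3-fold → factor 3
Step 5: 3 mL + 15 mL = 18 mL total → factor 18/3 = 6
Step 6: 1.15 mL brought to 2500 μL → factor 2.5/1.15 = 2.1739
Overall dilution factor = 14.444 × 15 × 7.3333 × 3 × 6 × 2.1739 = 62174
Final = 5.00 × 10^6 copies/μL / 62174 = 80.4 copies/μL

80.4 copies/μL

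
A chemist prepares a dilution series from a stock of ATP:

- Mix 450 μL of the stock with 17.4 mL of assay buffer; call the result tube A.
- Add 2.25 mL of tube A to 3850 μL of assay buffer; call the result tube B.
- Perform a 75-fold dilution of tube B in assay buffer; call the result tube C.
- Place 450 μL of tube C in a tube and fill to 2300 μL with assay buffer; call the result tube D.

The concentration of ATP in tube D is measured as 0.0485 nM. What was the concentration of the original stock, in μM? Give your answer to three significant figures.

Step 1: 450 μL + 17.4 mL = 17850 μL total → factor 17850/450 = 39.667
Step 2: 2.25 mL + 3850 μL = 6.1 mL total → factor 6.1/2.25 = 2.7111
Step 3: 75-fold → factor 75
Step 4: 450 μL brought to 2300 μL → factor 2300/450 = 5.1111
Overall dilution factor = 39.667 × 2.7111 × 75 × 5.1111 = 41224
Stock = 0.0485 nM × 41224 = 1999 nM = 2.00 μM

2.00 μM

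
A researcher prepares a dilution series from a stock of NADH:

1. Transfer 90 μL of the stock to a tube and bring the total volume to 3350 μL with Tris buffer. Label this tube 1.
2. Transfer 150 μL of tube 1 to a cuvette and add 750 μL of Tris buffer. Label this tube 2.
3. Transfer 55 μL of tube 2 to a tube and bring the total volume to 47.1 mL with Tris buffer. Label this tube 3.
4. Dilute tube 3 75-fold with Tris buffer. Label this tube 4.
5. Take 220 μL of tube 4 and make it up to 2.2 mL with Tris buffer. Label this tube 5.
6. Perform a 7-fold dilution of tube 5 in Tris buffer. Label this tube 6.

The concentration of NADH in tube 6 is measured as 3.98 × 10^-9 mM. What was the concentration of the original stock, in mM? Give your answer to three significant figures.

4.00 mM

Step 1: 90 μL brought to 3350 μL → factor 3350/90 = 37.222
Step 2: 150 μL + 750 μL = 900 μL total → factor 900/150 = 6
Step 3: 55 μL brought to 47.1 mL → factor 47100/55 = 856.36
Step 4: 75-fold → factor 75
Step 5: 220 μL brought to 2.2 mL → factor 2200/220 = 10
Step 6: 7-fold → factor 7
Overall dilution factor = 37.222 × 6 × 856.36 × 75 × 10 × 7 = 1.0041 × 10^9
Stock = 3.98 × 10^-9 mM × 1.0041 × 10^9 = 4.00 mM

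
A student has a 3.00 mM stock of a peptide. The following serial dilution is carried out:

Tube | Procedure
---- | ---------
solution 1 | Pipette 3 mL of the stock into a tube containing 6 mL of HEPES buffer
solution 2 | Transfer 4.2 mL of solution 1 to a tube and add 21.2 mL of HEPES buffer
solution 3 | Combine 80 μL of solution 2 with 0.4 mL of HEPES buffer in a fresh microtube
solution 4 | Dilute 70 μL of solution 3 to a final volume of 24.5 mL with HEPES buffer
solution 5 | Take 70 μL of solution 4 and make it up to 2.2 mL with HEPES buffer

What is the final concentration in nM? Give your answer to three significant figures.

Step 1: 3 mL + 6 mL = 9 mL total → factor 9/3 = 3
Step 2: 4.2 mL + 21.2 mL = 25.4 mL total → factor 25.4/4.2 = 6.0476
Step 3: 80 μL + 0.4 mL = 480 μL total → factor 480/80 = 6
Step 4: 70 μL brought to 24.5 mL → factor 24500/70 = 350
Step 5: 70 μL brought to 2.2 mL → factor 2200/70 = 31.429
Overall dilution factor = 3 × 6.0476 × 6 × 350 × 31.429 = 1.1974 × 10^6
Final = 3.00 mM / 1.1974 × 10^6 = 2.505 × 10^-6 mM = 2.51 nM

2.51 nM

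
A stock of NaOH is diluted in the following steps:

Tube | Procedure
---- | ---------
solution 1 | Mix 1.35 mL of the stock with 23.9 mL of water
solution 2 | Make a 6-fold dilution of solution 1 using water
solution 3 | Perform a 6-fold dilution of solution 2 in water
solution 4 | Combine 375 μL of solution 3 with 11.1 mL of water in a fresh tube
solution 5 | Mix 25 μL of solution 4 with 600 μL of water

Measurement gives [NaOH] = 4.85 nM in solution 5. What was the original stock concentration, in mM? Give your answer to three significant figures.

Step 1: 1.35 mL + 23.9 mL = 25.25 mL total → factor 25.25/1.35 = 18.704
Step 2: 6-fold → factor 6
Step 3: 6-fold → factor 6
Step 4: 375 μL + 11.1 mL = 11475 μL total → factor 11475/375 = 30.6
Step 5: 25 μL + 600 μL = 625 μL total → factor 625/25 = 25
Overall dilution factor = 18.704 × 6 × 6 × 30.6 × 25 = 5.151 × 10^5
Stock = 4.85 nM × 5.151 × 10^5 = 2.498 × 10^6 nM = 2.50 mM

2.50 mM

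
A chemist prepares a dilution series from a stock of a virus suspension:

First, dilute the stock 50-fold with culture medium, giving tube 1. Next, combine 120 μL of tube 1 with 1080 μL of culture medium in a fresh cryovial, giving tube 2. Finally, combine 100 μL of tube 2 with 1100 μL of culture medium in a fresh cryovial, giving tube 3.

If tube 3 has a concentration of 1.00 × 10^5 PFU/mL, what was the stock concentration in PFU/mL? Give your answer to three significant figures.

Step 1: 50-fold → factor 50
Step 2: 120 μL + 1080 μL = 1200 μL total → factor 1200/120 = 10
Step 3: 100 μL + 1100 μL = 1200 μL total → factor 1200/100 = 12
Overall dilution factor = 50 × 10 × 12 = 6000
Stock = 1.00 × 10^5 PFU/mL × 6000 = 6.00 × 10^8 PFU/mL

6.00 × 10^8 PFU/mL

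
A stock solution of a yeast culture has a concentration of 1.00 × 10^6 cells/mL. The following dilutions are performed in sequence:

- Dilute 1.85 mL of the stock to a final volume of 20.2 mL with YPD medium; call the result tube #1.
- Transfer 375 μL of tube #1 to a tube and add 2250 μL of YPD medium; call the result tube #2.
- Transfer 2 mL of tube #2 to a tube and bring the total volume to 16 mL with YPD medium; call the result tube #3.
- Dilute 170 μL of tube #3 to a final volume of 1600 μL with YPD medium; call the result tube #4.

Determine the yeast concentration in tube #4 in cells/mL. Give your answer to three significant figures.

Step 1: 1.85 mL brought to 20.2 mL → factor 20.2/1.85 = 10.919
Step 2: 375 μL + 2250 μL = 2625 μL total → factor 2625/375 = 7
Step 3: 2 mL brought to 16 mL → factor 16/2 = 8
Step 4: 170 μL brought to 1600 μL → factor 1600/170 = 9.4118
Overall dilution factor = 10.919 × 7 × 8 × 9.4118 = 5754.9
Final = 1.00 × 10^6 cells/mL / 5754.9 = 174 cells/mL

174 cells/mL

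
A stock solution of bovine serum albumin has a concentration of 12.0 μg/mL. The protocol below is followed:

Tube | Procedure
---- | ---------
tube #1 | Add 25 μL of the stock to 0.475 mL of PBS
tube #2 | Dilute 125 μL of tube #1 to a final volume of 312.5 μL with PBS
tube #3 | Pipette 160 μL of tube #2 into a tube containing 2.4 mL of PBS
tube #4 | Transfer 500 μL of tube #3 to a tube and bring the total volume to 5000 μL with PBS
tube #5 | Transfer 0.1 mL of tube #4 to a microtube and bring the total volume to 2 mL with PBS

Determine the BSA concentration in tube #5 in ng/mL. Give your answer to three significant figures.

0.0750 ng/mL

Step 1: 25 μL + 0.475 mL = 500 μL total → factor 500/25 = 20
Step 2: 125 μL brought to 312.5 μL → factor 312.5/125 = 2.5
Step 3: 160 μL + 2.4 mL = 2560 μL total → factor 2560/160 = 16
Step 4: 500 μL brought to 5000 μL → factor 5000/500 = 10
Step 5: 0.1 mL brought to 2 mL → factor 2/0.1 = 20
Overall dilution factor = 20 × 2.5 × 16 × 10 × 20 = 1.6 × 10^5
Final = 12.0 μg/mL / 1.6 × 10^5 = 7.500 × 10^-5 μg/mL = 0.0750 ng/mL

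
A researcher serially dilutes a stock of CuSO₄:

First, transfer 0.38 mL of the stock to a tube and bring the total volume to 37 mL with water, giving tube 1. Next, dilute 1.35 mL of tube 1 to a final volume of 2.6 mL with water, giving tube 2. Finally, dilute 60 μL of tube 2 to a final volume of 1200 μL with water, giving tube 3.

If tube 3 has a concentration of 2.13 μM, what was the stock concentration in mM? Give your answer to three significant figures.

Step 1: 0.38 mL brought to 37 mL → factor 37/0.38 = 97.368
Step 2: 1.35 mL brought to 2.6 mL → factor 2.6/1.35 = 1.9259
Step 3: 60 μL brought to 1200 μL → factor 1200/60 = 20
Overall dilution factor = 97.368 × 1.9259 × 20 = 3750.5
Stock = 2.13 μM × 3750.5 = 7989 μM = 7.99 mM

7.99 mM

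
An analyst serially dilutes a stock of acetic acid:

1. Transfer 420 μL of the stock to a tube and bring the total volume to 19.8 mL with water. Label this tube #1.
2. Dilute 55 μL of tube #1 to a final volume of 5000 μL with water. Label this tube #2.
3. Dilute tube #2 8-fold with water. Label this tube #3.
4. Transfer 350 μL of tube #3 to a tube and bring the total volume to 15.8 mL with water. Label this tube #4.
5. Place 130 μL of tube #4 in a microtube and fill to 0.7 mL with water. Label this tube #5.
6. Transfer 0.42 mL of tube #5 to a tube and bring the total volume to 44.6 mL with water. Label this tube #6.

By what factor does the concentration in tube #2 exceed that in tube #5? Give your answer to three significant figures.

1.94 × 10^3

Step 1: 420 μL brought to 19.8 mL → factor 19800/420 = 47.143
Step 2: 55 μL brought to 5000 μL → factor 5000/55 = 90.909
Step 3: 8-fold → factor 8
Step 4: 350 μL brought to 15.8 mL → factor 15800/350 = 45.143
Step 5: 130 μL brought to 0.7 mL → factor 700/130 = 5.3846
Dilution factor to tube #2 = 4285.7; to tube #5 = 8.3341 × 10^6
[tube #2]/[tube #5] = (factor to tube #5)/(factor to tube #2) = 8.3341 × 10^6/4285.7 = 1.94 × 10^3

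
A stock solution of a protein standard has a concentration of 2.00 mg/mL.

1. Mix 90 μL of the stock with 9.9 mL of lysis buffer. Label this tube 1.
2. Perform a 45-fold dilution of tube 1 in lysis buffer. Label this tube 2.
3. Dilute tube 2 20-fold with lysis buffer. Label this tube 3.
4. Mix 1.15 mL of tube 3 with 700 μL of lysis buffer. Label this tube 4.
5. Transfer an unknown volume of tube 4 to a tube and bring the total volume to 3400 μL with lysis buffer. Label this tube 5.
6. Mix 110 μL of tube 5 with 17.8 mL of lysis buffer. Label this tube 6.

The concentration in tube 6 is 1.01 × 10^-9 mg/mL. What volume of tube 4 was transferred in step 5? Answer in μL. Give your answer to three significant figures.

44.9 μL

Step 1: 90 μL + 9.9 mL = 9990 μL total → factor 9990/90 = 111
Step 2: 45-fold → factor 45
Step 3: 20-fold → factor 20
Step 4: 1.15 mL + 700 μL = 1.85 mL total → factor 1.85/1.15 = 1.6087
Step 5: v brought to 3400 μL → factor = 3400 μL/v
Step 6: 110 μL + 17.8 mL = 17910 μL total → factor 17910/110 = 162.82
Product of known-step factors = 2.6166 × 10^7
Overall factor = 2.00 mg/mL / (1.01 × 10^-9 mg/mL) = 1.9802 × 10^9
Step-5 factor = 1.9802 × 10^9 / 2.6166 × 10^7 = 75.677
v = 3400 μL / 75.677 = 44.9 μL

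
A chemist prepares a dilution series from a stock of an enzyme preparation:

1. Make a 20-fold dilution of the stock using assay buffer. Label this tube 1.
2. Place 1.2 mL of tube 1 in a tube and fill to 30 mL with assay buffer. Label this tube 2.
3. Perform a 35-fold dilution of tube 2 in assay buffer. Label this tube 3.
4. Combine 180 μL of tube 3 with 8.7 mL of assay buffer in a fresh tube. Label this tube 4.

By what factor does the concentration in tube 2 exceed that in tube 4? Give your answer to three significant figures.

Step 1: 20-fold → factor 20
Step 2: 1.2 mL brought to 30 mL → factor 30/1.2 = 25
Step 3: 35-fold → factor 35
Step 4: 180 μL + 8.7 mL = 8880 μL total → factor 8880/180 = 49.333
Dilution factor to tube 2 = 500; to tube 4 = 8.6333 × 10^5
[tube 2]/[tube 4] = (factor to tube 4)/(factor to tube 2) = 8.6333 × 10^5/500 = 1.73 × 10^3

1.73 × 10^3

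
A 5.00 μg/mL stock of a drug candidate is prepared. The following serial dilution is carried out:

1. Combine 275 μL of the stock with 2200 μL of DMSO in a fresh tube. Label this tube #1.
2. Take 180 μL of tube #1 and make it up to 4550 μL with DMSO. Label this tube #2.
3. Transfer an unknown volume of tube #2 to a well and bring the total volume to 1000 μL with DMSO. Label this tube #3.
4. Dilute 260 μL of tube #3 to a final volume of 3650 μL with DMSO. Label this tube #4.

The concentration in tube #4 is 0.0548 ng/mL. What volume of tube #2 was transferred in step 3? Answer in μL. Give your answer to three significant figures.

Step 1: 275 μL + 2200 μL = 2475 μL total → factor 2475/275 = 9
Step 2: 180 μL brought to 4550 μL → factor 4550/180 = 25.278
Step 3: v brought to 1000 μL → factor = 1000 μL/v
Step 4: 260 μL brought to 3650 μL → factor 3650/260 = 14.038
Product of known-step factors = 3193.8
Overall factor = 5.00 μg/mL / (0.0548 ng/mL) = 91241
Step-3 factor = 91241 / 3193.8 = 28.569
v = 1000 μL / 28.569 = 35.0 μL

35.0 μL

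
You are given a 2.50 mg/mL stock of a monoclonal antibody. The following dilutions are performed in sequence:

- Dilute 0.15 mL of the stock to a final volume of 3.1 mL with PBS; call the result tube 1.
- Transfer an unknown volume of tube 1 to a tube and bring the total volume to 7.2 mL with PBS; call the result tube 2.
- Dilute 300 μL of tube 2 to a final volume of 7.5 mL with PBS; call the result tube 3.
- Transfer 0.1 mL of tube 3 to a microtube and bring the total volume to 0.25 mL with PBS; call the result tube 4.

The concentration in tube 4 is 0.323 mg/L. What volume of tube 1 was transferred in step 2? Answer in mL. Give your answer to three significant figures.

1.20 mL

Step 1: 0.15 mL brought to 3.1 mL → factor 3.1/0.15 = 20.667
Step 2: v brought to 7.2 mL → factor = 7.2 mL/v
Step 3: 300 μL brought to 7.5 mL → factor 7500/300 = 25
Step 4: 0.1 mL brought to 0.25 mL → factor 0.25/0.1 = 2.5
Product of known-step factors = 1291.7
Overall factor = 2.50 mg/mL / (0.323 mg/L) = 7739.9
Step-2 factor = 7739.9 / 1291.7 = 5.9922
v = 7.2 mL / 5.9922 = 1.20 mL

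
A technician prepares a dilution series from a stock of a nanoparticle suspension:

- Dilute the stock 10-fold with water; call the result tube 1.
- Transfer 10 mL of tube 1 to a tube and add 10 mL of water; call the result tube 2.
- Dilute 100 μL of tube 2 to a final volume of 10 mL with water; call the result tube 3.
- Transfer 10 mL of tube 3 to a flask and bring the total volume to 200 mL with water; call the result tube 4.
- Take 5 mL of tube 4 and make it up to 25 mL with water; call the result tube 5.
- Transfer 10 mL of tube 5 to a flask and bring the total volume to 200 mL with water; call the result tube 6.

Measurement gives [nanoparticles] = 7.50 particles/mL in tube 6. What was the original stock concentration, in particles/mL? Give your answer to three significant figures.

Step 1: 10-fold → factor 10
Step 2: 10 mL + 10 mL = 20 mL total → factor 20/10 = 2
Step 3: 100 μL brought to 10 mL → factor 10000/100 = 100
Step 4: 10 mL brought to 200 mL → factor 200/10 = 20
Step 5: 5 mL brought to 25 mL → factor 25/5 = 5
Step 6: 10 mL brought to 200 mL → factor 200/10 = 20
Overall dilution factor = 10 × 2 × 100 × 20 × 5 × 20 = 4 × 10^6
Stock = 7.50 particles/mL × 4 × 10^6 = 3.00 × 10^7 particles/mL

3.00 × 10^7 particles/mL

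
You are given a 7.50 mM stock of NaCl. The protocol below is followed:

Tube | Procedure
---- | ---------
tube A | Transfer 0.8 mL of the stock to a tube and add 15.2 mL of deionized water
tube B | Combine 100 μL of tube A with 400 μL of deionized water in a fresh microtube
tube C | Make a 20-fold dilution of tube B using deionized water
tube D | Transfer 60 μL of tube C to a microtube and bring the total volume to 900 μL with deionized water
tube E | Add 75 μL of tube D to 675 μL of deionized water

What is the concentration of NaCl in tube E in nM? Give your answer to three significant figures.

Step 1: 0.8 mL + 15.2 mL = 16 mL total → factor 16/0.8 = 20
Step 2: 100 μL + 400 μL = 500 μL total → factor 500/100 = 5
Step 3: 20-fold → factor 20
Step 4: 60 μL brought to 900 μL → factor 900/60 = 15
Step 5: 75 μL + 675 μL = 750 μL total → factor 750/75 = 10
Overall dilution factor = 20 × 5 × 20 × 15 × 10 = 3 × 10^5
Final = 7.50 mM / 3 × 10^5 = 2.500 × 10^-5 mM = 25.0 nM

25.0 nM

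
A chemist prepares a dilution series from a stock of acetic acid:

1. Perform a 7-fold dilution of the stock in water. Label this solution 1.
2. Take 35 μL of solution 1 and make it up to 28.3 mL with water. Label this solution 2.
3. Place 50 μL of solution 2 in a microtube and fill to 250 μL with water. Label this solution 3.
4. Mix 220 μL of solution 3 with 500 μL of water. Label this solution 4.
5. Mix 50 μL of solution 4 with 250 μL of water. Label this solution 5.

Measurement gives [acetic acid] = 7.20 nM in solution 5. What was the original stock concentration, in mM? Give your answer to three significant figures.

4.00 mM

Step 1: 7-fold → factor 7
Step 2: 35 μL brought to 28.3 mL → factor 28300/35 = 808.57
Step 3: 50 μL brought to 250 μL → factor 250/50 = 5
Step 4: 220 μL + 500 μL = 720 μL total → factor 720/220 = 3.2727
Step 5: 50 μL + 250 μL = 300 μL total → factor 300/50 = 6
Overall dilution factor = 7 × 808.57 × 5 × 3.2727 × 6 = 5.5571 × 10^5
Stock = 7.20 nM × 5.5571 × 10^5 = 4.001 × 10^6 nM = 4.00 mM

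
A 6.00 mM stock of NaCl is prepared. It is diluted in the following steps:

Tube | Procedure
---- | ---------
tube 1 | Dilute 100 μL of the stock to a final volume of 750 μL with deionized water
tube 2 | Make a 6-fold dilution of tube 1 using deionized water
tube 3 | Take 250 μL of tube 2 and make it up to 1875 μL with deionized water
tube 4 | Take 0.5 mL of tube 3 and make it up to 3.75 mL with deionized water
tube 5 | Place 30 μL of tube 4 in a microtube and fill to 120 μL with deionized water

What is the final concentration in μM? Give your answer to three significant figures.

Step 1: 100 μL brought to 750 μL → factor 750/100 = 7.5
Step 2: 6-fold → factor 6
Step 3: 250 μL brought to 1875 μL → factor 1875/250 = 7.5
Step 4: 0.5 mL brought to 3.75 mL → factor 3.75/0.5 = 7.5
Step 5: 30 μL brought to 120 μL → factor 120/30 = 4
Overall dilution factor = 7.5 × 6 × 7.5 × 7.5 × 4 = 10125
Final = 6.00 mM / 10125 = 0.0005926 mM = 0.593 μM

0.593 μM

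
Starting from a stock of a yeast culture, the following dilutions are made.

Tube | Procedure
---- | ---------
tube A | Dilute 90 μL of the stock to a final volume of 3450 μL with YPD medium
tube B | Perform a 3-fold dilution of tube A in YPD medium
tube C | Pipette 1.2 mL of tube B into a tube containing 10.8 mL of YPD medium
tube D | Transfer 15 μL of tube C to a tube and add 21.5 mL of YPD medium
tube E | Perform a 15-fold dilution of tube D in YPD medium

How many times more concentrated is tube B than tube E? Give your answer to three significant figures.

2.15 × 10^5

Step 1: 90 μL brought to 3450 μL → factor 3450/90 = 38.333
Step 2: 3-fold → factor 3
Step 3: 1.2 mL + 10.8 mL = 12 mL total → factor 12/1.2 = 10
Step 4: 15 μL + 21.5 mL = 21515 μL total → factor 21515/15 = 1434.3
Step 5: 15-fold → factor 15
Dilution factor to tube B = 115; to tube E = 2.4742 × 10^7
[tube B]/[tube E] = (factor to tube E)/(factor to tube B) = 2.4742 × 10^7/115 = 2.15 × 10^5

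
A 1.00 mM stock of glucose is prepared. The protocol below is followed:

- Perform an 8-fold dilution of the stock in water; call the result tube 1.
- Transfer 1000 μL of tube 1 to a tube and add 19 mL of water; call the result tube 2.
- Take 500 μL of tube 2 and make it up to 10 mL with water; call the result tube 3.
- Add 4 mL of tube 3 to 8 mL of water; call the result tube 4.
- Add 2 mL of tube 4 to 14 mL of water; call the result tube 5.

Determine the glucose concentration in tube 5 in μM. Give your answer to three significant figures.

0.0130 μM

Step 1: 8-fold → factor 8
Step 2: 1000 μL + 19 mL = 20000 μL total → factor 20000/1000 = 20
Step 3: 500 μL brought to 10 mL → factor 10000/500 = 20
Step 4: 4 mL + 8 mL = 12 mL total → factor 12/4 = 3
Step 5: 2 mL + 14 mL = 16 mL total → factor 16/2 = 8
Overall dilution factor = 8 × 20 × 20 × 3 × 8 = 76800
Final = 1.00 mM / 76800 = 1.302 × 10^-5 mM = 0.0130 μM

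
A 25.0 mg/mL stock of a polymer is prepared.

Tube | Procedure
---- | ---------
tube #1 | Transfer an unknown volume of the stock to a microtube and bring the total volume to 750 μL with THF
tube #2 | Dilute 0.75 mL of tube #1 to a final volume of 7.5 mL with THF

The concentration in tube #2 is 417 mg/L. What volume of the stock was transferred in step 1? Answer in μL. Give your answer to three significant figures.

125 μL

Step 1: v brought to 750 μL → factor = 750 μL/v
Step 2: 0.75 mL brought to 7.5 mL → factor 7.5/0.75 = 10
Product of known-step factors = 10
Overall factor = 25.0 mg/mL / (417 mg/L) = 59.952
Step-1 factor = 59.952 / 10 = 5.9952
v = 750 μL / 5.9952 = 125 μL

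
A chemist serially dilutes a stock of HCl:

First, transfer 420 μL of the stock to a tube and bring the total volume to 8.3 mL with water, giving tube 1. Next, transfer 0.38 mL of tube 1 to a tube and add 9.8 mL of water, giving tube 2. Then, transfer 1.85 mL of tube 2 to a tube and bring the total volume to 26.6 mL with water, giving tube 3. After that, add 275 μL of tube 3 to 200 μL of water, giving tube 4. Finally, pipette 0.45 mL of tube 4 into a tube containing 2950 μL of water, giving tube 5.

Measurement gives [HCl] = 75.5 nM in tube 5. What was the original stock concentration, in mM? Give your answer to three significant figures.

7.50 mM

Step 1: 420 μL brought to 8.3 mL → factor 8300/420 = 19.762
Step 2: 0.38 mL + 9.8 mL = 10.18 mL total → factor 10.18/0.38 = 26.789
Step 3: 1.85 mL brought to 26.6 mL → factor 26.6/1.85 = 14.378
Step 4: 275 μL + 200 μL = 475 μL total → factor 475/275 = 1.7273
Step 5: 0.45 mL + 2950 μL = 3.4 mL total → factor 3.4/0.45 = 7.5556
Overall dilution factor = 19.762 × 26.789 × 14.378 × 1.7273 × 7.5556 = 99341
Stock = 75.5 nM × 99341 = 7.500 × 10^6 nM = 7.50 mM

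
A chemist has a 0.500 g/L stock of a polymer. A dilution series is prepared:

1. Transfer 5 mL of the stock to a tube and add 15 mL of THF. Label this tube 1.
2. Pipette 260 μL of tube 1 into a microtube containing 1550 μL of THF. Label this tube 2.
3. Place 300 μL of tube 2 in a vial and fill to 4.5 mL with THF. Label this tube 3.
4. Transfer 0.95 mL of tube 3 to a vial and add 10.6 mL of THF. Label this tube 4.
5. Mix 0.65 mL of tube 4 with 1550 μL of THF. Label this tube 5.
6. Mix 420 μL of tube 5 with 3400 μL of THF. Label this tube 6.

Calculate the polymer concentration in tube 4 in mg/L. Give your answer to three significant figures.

0.0985 mg/L

Step 1: 5 mL + 15 mL = 20 mL total → factor 20/5 = 4
Step 2: 260 μL + 1550 μL = 1810 μL total → factor 1810/260 = 6.9615
Step 3: 300 μL brought to 4.5 mL → factor 4500/300 = 15
Step 4: 0.95 mL + 10.6 mL = 11.55 mL total → factor 11.55/0.95 = 12.158
Dilution factor through tube 4 = 4 × 6.9615 × 15 × 12.158 = 5078.3
[tube 4] = 0.500 g/L / 5078.3 = 9.846 × 10^-5 g/L = 0.0985 mg/L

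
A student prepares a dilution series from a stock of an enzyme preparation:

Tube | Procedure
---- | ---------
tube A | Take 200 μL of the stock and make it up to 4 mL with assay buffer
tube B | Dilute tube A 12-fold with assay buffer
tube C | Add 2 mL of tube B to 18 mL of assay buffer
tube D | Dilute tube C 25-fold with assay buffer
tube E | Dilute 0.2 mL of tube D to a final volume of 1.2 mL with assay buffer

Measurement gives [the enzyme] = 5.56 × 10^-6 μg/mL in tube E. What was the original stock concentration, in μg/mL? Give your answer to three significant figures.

2.00 μg/mL

Step 1: 200 μL brought to 4 mL → factor 4000/200 = 20
Step 2: 12-fold → factor 12
Step 3: 2 mL + 18 mL = 20 mL total → factor 20/2 = 10
Step 4: 25-fold → factor 25
Step 5: 0.2 mL brought to 1.2 mL → factor 1.2/0.2 = 6
Overall dilution factor = 20 × 12 × 10 × 25 × 6 = 3.6 × 10^5
Stock = 5.56 × 10^-6 μg/mL × 3.6 × 10^5 = 2.00 μg/mL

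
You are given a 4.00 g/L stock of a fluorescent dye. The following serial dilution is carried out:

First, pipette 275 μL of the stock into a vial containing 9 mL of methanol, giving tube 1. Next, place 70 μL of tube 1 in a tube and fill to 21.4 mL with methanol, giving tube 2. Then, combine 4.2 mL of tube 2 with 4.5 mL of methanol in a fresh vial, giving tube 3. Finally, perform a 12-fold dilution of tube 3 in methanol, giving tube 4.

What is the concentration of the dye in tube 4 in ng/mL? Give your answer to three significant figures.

15.6 ng/mL

Step 1: 275 μL + 9 mL = 9275 μL total → factor 9275/275 = 33.727
Step 2: 70 μL brought to 21.4 mL → factor 21400/70 = 305.71
Step 3: 4.2 mL + 4.5 mL = 8.7 mL total → factor 8.7/4.2 = 2.0714
Step 4: 12-fold → factor 12
Overall dilution factor = 33.727 × 305.71 × 2.0714 × 12 = 2.563 × 10^5
Final = 4.00 g/L / 2.563 × 10^5 = 1.561 × 10^-5 g/L = 15.6 ng/mL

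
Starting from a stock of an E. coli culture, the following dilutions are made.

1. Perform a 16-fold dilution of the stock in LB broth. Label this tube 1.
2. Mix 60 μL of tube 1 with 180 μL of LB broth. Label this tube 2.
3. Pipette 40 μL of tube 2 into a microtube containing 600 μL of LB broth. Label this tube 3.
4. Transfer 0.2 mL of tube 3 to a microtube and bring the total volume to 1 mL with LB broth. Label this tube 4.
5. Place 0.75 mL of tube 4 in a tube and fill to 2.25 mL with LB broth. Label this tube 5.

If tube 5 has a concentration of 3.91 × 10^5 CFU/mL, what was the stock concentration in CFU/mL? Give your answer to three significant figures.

Step 1: 16-fold → factor 16
Step 2: 60 μL + 180 μL = 240 μL total → factor 240/60 = 4
Step 3: 40 μL + 600 μL = 640 μL total → factor 640/40 = 16
Step 4: 0.2 mL brought to 1 mL → factor 1/0.2 = 5
Step 5: 0.75 mL brought to 2.25 mL → factor 2.25/0.75 = 3
Overall dilution factor = 16 × 4 × 16 × 5 × 3 = 15360
Stock = 3.91 × 10^5 CFU/mL × 15360 = 6.01 × 10^9 CFU/mL

6.01 × 10^9 CFU/mL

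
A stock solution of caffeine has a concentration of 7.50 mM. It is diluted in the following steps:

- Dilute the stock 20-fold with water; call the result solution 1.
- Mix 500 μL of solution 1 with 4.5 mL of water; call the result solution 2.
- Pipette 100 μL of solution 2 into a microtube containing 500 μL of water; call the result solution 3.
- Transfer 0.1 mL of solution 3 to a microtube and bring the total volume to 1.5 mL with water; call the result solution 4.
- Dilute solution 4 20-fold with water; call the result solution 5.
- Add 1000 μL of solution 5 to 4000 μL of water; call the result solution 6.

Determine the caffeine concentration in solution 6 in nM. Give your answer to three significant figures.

4.17 nM

Step 1: 20-fold → factor 20
Step 2: 500 μL + 4.5 mL = 5000 μL total → factor 5000/500 = 10
Step 3: 100 μL + 500 μL = 600 μL total → factor 600/100 = 6
Step 4: 0.1 mL brought to 1.5 mL → factor 1.5/0.1 = 15
Step 5: 20-fold → factor 20
Step 6: 1000 μL + 4000 μL = 5000 μL total → factor 5000/1000 = 5
Overall dilution factor = 20 × 10 × 6 × 15 × 20 × 5 = 1.8 × 10^6
Final = 7.50 mM / 1.8 × 10^6 = 4.167 × 10^-6 mM = 4.17 nM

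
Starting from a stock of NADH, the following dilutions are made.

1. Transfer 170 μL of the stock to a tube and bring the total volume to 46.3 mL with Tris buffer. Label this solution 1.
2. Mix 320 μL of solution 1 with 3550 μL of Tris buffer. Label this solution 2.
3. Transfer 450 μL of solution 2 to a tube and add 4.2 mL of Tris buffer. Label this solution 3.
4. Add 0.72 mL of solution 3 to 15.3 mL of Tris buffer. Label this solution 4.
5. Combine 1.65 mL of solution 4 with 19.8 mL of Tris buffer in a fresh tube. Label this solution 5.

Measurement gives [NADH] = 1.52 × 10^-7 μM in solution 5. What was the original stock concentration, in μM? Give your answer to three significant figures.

Step 1: 170 μL brought to 46.3 mL → factor 46300/170 = 272.35
Step 2: 320 μL + 3550 μL = 3870 μL total → factor 3870/320 = 12.094
Step 3: 450 μL + 4.2 mL = 4650 μL total → factor 4650/450 = 10.333
Step 4: 0.72 mL + 15.3 mL = 16.02 mL total → factor 16.02/0.72 = 22.25
Step 5: 1.65 mL + 19.8 mL = 21.45 mL total → factor 21.45/1.65 = 13
Overall dilution factor = 272.35 × 12.094 × 10.333 × 22.25 × 13 = 9.8448 × 10^6
Stock = 1.52 × 10^-7 μM × 9.8448 × 10^6 = 1.50 μM

1.50 μM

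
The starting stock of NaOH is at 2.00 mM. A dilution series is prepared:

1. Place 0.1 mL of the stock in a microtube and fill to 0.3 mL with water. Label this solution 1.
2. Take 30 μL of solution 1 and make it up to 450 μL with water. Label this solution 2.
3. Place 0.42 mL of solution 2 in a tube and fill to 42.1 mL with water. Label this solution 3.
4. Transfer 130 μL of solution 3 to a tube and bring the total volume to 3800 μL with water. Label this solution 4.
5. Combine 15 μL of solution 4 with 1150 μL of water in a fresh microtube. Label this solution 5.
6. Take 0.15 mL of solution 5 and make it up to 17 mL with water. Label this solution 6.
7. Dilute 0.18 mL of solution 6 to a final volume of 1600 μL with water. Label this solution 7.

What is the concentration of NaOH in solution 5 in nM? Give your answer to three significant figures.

Step 1: 0.1 mL brought to 0.3 mL → factor 0.3/0.1 = 3
Step 2: 30 μL brought to 450 μL → factor 450/30 = 15
Step 3: 0.42 mL brought to 42.1 mL → factor 42.1/0.42 = 100.24
Step 4: 130 μL brought to 3800 μL → factor 3800/130 = 29.231
Step 5: 15 μL + 1150 μL = 1165 μL total → factor 1165/15 = 77.667
Dilution factor through solution 5 = 3 × 15 × 100.24 × 29.231 × 77.667 = 1.024 × 10^7
[solution 5] = 2.00 mM / 1.024 × 10^7 = 1.953 × 10^-7 mM = 0.195 nM

0.195 nM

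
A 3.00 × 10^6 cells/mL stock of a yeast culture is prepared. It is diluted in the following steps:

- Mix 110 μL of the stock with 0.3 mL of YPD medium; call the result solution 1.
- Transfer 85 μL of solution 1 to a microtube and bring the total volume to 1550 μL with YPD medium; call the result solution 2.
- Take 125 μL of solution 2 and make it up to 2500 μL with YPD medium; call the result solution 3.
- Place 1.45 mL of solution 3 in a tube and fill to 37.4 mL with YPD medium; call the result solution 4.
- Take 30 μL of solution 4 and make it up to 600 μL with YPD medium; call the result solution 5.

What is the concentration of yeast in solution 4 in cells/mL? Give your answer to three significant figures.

85.6 cells/mL

Step 1: 110 μL + 0.3 mL = 410 μL total → factor 410/110 = 3.7273
Step 2: 85 μL brought to 1550 μL → factor 1550/85 = 18.235
Step 3: 125 μL brought to 2500 μL → factor 2500/125 = 20
Step 4: 1.45 mL brought to 37.4 mL → factor 37.4/1.45 = 25.793
Dilution factor through solution 4 = 3.7273 × 18.235 × 20 × 25.793 = 35062
[solution 4] = 3.00 × 10^6 cells/mL / 35062 = 85.6 cells/mL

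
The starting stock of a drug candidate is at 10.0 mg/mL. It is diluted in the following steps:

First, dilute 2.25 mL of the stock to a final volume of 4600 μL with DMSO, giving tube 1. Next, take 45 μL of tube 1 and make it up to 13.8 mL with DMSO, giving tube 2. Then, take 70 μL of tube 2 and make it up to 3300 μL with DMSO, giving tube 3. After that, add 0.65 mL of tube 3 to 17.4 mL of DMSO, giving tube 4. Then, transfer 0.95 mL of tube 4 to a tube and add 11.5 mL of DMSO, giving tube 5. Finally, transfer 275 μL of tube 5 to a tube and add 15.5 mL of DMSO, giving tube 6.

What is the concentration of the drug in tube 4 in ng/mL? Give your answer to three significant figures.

12.2 ng/mL

Step 1: 2.25 mL brought to 4600 μL → factor 4.6/2.25 = 2.0444
Step 2: 45 μL brought to 13.8 mL → factor 13800/45 = 306.67
Step 3: 70 μL brought to 3300 μL → factor 3300/70 = 47.143
Step 4: 0.65 mL + 17.4 mL = 18.05 mL total → factor 18.05/0.65 = 27.769
Dilution factor through tube 4 = 2.0444 × 306.67 × 47.143 × 27.769 = 8.2077 × 10^5
[tube 4] = 10.0 mg/mL / 8.2077 × 10^5 = 1.218 × 10^-5 mg/mL = 12.2 ng/mL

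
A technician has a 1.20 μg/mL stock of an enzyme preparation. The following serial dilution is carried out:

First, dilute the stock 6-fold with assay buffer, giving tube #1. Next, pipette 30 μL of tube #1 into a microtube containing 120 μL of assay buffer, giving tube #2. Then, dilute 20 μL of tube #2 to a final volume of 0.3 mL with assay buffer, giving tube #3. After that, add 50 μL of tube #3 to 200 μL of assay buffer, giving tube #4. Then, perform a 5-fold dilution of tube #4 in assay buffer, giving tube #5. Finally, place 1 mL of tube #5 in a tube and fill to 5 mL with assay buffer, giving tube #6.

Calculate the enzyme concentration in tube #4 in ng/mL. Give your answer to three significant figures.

0.533 ng/mL

Step 1: 6-fold → factor 6
Step 2: 30 μL + 120 μL = 150 μL total → factor 150/30 = 5
Step 3: 20 μL brought to 0.3 mL → factor 300/20 = 15
Step 4: 50 μL + 200 μL = 250 μL total → factor 250/50 = 5
Dilution factor through tube #4 = 6 × 5 × 15 × 5 = 2250
[tube #4] = 1.20 μg/mL / 2250 = 0.0005333 μg/mL = 0.533 ng/mL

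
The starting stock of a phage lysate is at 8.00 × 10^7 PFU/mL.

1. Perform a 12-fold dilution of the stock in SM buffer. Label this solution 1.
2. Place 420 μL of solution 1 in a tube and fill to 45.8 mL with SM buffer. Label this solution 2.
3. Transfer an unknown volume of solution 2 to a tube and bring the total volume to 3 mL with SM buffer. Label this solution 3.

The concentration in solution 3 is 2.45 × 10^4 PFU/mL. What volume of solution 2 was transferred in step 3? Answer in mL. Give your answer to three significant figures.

1.20 mL

Step 1: 12-fold → factor 12
Step 2: 420 μL brought to 45.8 mL → factor 45800/420 = 109.05
Step 3: v brought to 3 mL → factor = 3 mL/v
Product of known-step factors = 1308.6
Overall factor = 8.00 × 10^7 PFU/mL / (2.45 × 10^4 PFU/mL) = 3265.3
Step-3 factor = 3265.3 / 1308.6 = 2.4953
v = 3 mL / 2.4953 = 1.20 mL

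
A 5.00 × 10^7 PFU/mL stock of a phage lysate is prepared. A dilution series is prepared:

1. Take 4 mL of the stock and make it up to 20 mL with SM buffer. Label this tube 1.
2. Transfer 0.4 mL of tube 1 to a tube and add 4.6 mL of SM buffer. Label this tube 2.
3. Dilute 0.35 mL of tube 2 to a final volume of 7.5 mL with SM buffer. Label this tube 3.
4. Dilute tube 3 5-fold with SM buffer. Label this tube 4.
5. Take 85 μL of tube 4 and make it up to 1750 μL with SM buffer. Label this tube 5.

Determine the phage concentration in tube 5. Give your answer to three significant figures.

363 PFU/mL

Step 1: 4 mL brought to 20 mL → factor 20/4 = 5
Step 2: 0.4 mL + 4.6 mL = 5 mL total → factor 5/0.4 = 12.5
Step 3: 0.35 mL brought to 7.5 mL → factor 7.5/0.35 = 21.429
Step 4: 5-fold → factor 5
Step 5: 85 μL brought to 1750 μL → factor 1750/85 = 20.588
Overall dilution factor = 5 × 12.5 × 21.429 × 5 × 20.588 = 1.3787 × 10^5
Final = 5.00 × 10^7 PFU/mL / 1.3787 × 10^5 = 363 PFU/mL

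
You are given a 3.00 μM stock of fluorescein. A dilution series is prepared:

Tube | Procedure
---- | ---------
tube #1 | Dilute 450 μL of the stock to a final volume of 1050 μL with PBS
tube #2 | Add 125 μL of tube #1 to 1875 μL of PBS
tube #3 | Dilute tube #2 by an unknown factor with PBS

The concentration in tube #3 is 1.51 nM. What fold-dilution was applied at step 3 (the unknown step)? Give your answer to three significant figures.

53.2-fold

Step 1: 450 μL brought to 1050 μL → factor 1050/450 = 2.3333
Step 2: 125 μL + 1875 μL = 2000 μL total → factor 2000/125 = 16
Step 3: unknown factor x
Product of known-step factors = 37.333
Overall factor = 3.00 μM / (1.51 nM) = 1986.8
x = 1986.8 / 37.333 = 53.2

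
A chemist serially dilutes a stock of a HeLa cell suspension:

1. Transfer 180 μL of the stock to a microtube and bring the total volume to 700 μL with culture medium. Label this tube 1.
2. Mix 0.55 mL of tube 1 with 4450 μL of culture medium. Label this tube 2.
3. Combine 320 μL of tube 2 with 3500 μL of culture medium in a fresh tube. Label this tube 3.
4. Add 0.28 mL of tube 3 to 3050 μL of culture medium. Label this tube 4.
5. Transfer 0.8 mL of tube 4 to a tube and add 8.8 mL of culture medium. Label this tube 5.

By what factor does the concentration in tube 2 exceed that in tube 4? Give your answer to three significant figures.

142

Step 1: 180 μL brought to 700 μL → factor 700/180 = 3.8889
Step 2: 0.55 mL + 4450 μL = 5 mL total → factor 5/0.55 = 9.0909
Step 3: 320 μL + 3500 μL = 3820 μL total → factor 3820/320 = 11.938
Step 4: 0.28 mL + 3050 μL = 3.33 mL total → factor 3.33/0.28 = 11.893
Dilution factor to tube 2 = 35.354; to tube 4 = 5019.2
[tube 2]/[tube 4] = (factor to tube 4)/(factor to tube 2) = 5019.2/35.354 = 142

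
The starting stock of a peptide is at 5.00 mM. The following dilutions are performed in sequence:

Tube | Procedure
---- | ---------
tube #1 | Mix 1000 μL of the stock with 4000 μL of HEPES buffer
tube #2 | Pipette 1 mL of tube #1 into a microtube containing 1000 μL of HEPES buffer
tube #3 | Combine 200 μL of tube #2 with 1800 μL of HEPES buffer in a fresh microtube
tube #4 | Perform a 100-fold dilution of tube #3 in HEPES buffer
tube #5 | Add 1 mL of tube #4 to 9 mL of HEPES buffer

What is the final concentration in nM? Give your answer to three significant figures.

50.0 nM

Step 1: 1000 μL + 4000 μL = 5000 μL total → factor 5000/1000 = 5
Step 2: 1 mL + 1000 μL = 2 mL total → factor 2/1 = 2
Step 3: 200 μL + 1800 μL = 2000 μL total → factor 2000/200 = 10
Step 4: 100-fold → factor 100
Step 5: 1 mL + 9 mL = 10 mL total → factor 10/1 = 10
Overall dilution factor = 5 × 2 × 10 × 100 × 10 = 1 × 10^5
Final = 5.00 mM / 1 × 10^5 = 5.000 × 10^-5 mM = 50.0 nM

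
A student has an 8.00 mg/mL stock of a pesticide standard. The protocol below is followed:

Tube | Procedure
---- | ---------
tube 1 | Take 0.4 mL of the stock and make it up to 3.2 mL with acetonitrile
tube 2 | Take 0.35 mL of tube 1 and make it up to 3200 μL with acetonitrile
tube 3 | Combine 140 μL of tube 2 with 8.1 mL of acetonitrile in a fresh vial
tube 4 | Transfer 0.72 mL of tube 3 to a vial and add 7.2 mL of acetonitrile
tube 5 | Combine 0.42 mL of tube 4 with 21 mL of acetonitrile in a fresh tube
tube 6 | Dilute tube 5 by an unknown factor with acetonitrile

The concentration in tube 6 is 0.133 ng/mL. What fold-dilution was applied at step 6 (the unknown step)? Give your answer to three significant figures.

24.9-fold

Step 1: 0.4 mL brought to 3.2 mL → factor 3.2/0.4 = 8
Step 2: 0.35 mL brought to 3200 μL → factor 3.2/0.35 = 9.1429
Step 3: 140 μL + 8.1 mL = 8240 μL total → factor 8240/140 = 58.857
Step 4: 0.72 mL + 7.2 mL = 7.92 mL total → factor 7.92/0.72 = 11
Step 5: 0.42 mL + 21 mL = 21.42 mL total → factor 21.42/0.42 = 51
Step 6: unknown factor x
Product of known-step factors = 2.4151 × 10^6
Overall factor = 8.00 mg/mL / (0.133 ng/mL) = 6.015 × 10^7
x = 6.015 × 10^7 / 2.4151 × 10^6 = 24.9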